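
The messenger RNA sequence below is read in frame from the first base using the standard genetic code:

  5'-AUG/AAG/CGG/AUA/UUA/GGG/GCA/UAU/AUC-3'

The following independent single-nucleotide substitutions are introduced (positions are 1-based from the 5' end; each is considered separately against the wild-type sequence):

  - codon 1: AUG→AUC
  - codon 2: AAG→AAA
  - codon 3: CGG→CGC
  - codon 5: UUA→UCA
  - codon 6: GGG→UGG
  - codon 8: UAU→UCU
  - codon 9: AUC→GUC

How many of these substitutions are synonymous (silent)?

Codon 1: AUG (Met) → AUC (Ile) — missense.
Codon 2: AAG (Lys) → AAA (Lys) — synonymous.
Codon 3: CGG (Arg) → CGC (Arg) — synonymous.
Codon 5: UUA (Leu) → UCA (Ser) — missense.
Codon 6: GGG (Gly) → UGG (Trp) — missense.
Codon 8: UAU (Tyr) → UCU (Ser) — missense.
Codon 9: AUC (Ile) → GUC (Val) — missense.
Synonymous: 2 of 7.

2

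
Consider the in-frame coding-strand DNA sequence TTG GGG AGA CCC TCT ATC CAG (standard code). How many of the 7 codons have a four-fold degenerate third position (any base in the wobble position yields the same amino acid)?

3

Codon 1 TTG (Leu): third position 2-fold.
Codon 2 GGG (Gly): third position 4-fold.
Codon 3 AGA (Arg): third position 2-fold.
Codon 4 CCC (Pro): third position 4-fold.
Codon 5 TCT (Ser): third position 4-fold.
Codon 6 ATC (Ile): third position 3-fold.
Codon 7 CAG (Gln): third position 2-fold.
Four-fold degenerate third positions: 3.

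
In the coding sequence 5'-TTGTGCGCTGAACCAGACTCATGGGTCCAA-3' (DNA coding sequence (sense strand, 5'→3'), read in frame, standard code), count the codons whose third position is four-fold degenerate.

Codon 1 TTG (Leu): third position 2-fold.
Codon 2 TGC (Cys): third position 2-fold.
Codon 3 GCT (Ala): third position 4-fold.
Codon 4 GAA (Glu): third position 2-fold.
Codon 5 CCA (Pro): third position 4-fold.
Codon 6 GAC (Asp): third position 2-fold.
Codon 7 TCA (Ser): third position 4-fold.
Codon 8 TGG (Trp): third position 1-fold.
Codon 9 GTC (Val): third position 4-fold.
Codon 10 CAA (Gln): third position 2-fold.
Four-fold degenerate third positions: 4.

4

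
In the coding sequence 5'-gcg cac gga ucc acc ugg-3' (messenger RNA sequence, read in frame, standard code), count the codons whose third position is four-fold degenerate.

4

Codon 1 GCG (Ala): third position 4-fold.
Codon 2 CAC (His): third position 2-fold.
Codon 3 GGA (Gly): third position 4-fold.
Codon 4 UCC (Ser): third position 4-fold.
Codon 5 ACC (Thr): third position 4-fold.
Codon 6 UGG (Trp): third position 1-fold.
Four-fold degenerate third positions: 4.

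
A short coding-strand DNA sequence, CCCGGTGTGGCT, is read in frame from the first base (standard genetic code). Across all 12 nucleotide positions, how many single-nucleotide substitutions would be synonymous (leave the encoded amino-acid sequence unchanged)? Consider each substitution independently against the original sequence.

Codon 1 (CCC, Pro): 3 synonymous substitutions.
Codon 2 (GGT, Gly): 3 synonymous substitutions.
Codon 3 (GTG, Val): 3 synonymous substitutions.
Codon 4 (GCT, Ala): 3 synonymous substitutions.
Total: 3 + 3 + 3 + 3 = 12.

12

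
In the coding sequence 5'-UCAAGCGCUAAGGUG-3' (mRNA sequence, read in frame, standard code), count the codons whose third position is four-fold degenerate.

3

Codon 1 UCA (Ser): third position 4-fold.
Codon 2 AGC (Ser): third position 2-fold.
Codon 3 GCU (Ala): third position 4-fold.
Codon 4 AAG (Lys): third position 2-fold.
Codon 5 GUG (Val): third position 4-fold.
Four-fold degenerate third positions: 3.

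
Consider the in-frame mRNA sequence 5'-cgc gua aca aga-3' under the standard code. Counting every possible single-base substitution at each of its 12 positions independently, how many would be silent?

Codon 1 (CGC, Arg): 3 synonymous substitutions.
Codon 2 (GUA, Val): 3 synonymous substitutions.
Codon 3 (ACA, Thr): 3 synonymous substitutions.
Codon 4 (AGA, Arg): 2 synonymous substitutions.
Total: 3 + 3 + 3 + 2 = 11.

11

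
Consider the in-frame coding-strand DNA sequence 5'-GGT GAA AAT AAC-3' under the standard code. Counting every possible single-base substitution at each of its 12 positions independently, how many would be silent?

Codon 1 (GGT, Gly): 3 synonymous substitutions.
Codon 2 (GAA, Glu): 1 synonymous substitution.
Codon 3 (AAT, Asn): 1 synonymous substitution.
Codon 4 (AAC, Asn): 1 synonymous substitution.
Total: 3 + 1 + 1 + 1 = 6.

6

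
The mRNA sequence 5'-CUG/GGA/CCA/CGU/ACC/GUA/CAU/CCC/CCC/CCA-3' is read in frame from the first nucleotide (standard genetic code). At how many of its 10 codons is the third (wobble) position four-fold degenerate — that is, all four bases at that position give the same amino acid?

9

Codon 1 CUG (Leu): third position 4-fold.
Codon 2 GGA (Gly): third position 4-fold.
Codon 3 CCA (Pro): third position 4-fold.
Codon 4 CGU (Arg): third position 4-fold.
Codon 5 ACC (Thr): third position 4-fold.
Codon 6 GUA (Val): third position 4-fold.
Codon 7 CAU (His): third position 2-fold.
Codon 8 CCC (Pro): third position 4-fold.
Codon 9 CCC (Pro): third position 4-fold.
Codon 10 CCA (Pro): third position 4-fold.
Four-fold degenerate third positions: 9.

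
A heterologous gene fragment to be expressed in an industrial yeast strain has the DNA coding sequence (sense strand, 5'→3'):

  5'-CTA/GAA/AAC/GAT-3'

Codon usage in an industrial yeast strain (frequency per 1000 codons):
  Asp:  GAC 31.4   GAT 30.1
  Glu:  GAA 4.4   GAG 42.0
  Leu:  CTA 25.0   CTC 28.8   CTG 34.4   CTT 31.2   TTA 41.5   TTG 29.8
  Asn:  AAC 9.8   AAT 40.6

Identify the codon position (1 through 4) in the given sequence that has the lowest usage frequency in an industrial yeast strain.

2

Codon 1 CTA (Leu): 25.0 per 1000.
Codon 2 GAA (Glu): 4.4 per 1000.
Codon 3 AAC (Asn): 9.8 per 1000.
Codon 4 GAT (Asp): 30.1 per 1000.
Lowest frequency is 4.4 at codon 2.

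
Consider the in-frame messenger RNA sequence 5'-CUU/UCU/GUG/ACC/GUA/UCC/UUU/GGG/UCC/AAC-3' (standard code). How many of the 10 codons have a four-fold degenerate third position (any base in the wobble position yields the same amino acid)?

8

Codon 1 CUU (Leu): third position 4-fold.
Codon 2 UCU (Ser): third position 4-fold.
Codon 3 GUG (Val): third position 4-fold.
Codon 4 ACC (Thr): third position 4-fold.
Codon 5 GUA (Val): third position 4-fold.
Codon 6 UCC (Ser): third position 4-fold.
Codon 7 UUU (Phe): third position 2-fold.
Codon 8 GGG (Gly): third position 4-fold.
Codon 9 UCC (Ser): third position 4-fold.
Codon 10 AAC (Asn): third position 2-fold.
Four-fold degenerate third positions: 8.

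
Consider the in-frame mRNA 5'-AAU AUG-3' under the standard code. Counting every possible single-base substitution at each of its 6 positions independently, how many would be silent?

1

Codon 1 (AAU, Asn): 1 synonymous substitution.
Codon 2 (AUG, Met): 0 synonymous substitutions.
Total: 1 + 0 = 1.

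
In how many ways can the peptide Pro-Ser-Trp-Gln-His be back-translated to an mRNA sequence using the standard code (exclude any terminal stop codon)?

96

Pro: 4 codons.
Ser: 6 codons.
Trp: 1 codon.
Gln: 2 codons.
His: 2 codons.
4 × 6 × 1 × 2 × 2 = 96.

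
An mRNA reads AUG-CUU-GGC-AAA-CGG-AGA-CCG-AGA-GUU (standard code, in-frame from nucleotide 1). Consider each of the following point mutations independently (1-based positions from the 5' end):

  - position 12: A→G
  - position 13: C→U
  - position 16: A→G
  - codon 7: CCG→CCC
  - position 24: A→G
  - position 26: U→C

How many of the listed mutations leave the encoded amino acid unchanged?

Codon 4: AAA (Lys) → AAG (Lys) — synonymous.
Codon 5: CGG (Arg) → UGG (Trp) — missense.
Codon 6: AGA (Arg) → GGA (Gly) — missense.
Codon 7: CCG (Pro) → CCC (Pro) — synonymous.
Codon 8: AGA (Arg) → AGG (Arg) — synonymous.
Codon 9: GUU (Val) → GCU (Ala) — missense.
Synonymous: 3 of 6.

3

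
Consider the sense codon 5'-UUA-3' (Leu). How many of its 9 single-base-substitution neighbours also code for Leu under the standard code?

Position 1: CUA → 1 synonymous.
Position 2: none → 0 synonymous.
Position 3: UUG → 1 synonymous.
Total: 1 + 0 + 1 = 2.

2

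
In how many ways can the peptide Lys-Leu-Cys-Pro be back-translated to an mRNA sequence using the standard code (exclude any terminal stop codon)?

Lys: 2 codons.
Leu: 6 codons.
Cys: 2 codons.
Pro: 4 codons.
2 × 6 × 2 × 4 = 96.

96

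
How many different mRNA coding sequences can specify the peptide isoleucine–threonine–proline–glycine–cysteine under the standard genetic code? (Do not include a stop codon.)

Ile: 3 codons.
Thr: 4 codons.
Pro: 4 codons.
Gly: 4 codons.
Cys: 2 codons.
3 × 4 × 4 × 4 × 2 = 384.

384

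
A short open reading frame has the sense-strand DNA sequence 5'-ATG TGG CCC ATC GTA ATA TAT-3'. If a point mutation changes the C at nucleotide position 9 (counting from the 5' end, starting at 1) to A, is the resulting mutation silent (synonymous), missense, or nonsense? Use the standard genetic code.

silent

Position 9 falls in codon 3: CCC → Pro.
After the substitution the codon is CCA → Pro.
Both encode Pro, so the change is synonymous.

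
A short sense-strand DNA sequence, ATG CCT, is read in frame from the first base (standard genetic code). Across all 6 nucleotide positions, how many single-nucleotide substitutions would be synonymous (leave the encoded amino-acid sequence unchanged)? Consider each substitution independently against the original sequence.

Codon 1 (ATG, Met): 0 synonymous substitutions.
Codon 2 (CCT, Pro): 3 synonymous substitutions.
Total: 0 + 3 = 3.

3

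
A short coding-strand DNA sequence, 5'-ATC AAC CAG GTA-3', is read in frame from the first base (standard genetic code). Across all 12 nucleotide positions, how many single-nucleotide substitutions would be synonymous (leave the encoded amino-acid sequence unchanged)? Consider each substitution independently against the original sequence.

7

Codon 1 (ATC, Ile): 2 synonymous substitutions.
Codon 2 (AAC, Asn): 1 synonymous substitution.
Codon 3 (CAG, Gln): 1 synonymous substitution.
Codon 4 (GTA, Val): 3 synonymous substitutions.
Total: 2 + 1 + 1 + 3 = 7.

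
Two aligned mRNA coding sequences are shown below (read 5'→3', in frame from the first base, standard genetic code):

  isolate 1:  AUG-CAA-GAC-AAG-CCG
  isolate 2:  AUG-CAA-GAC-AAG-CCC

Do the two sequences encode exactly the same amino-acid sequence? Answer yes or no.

Codon 1: AUG Met / AUG Met — identical.
Codon 2: CAA Gln / CAA Gln — identical.
Codon 3: GAC Asp / GAC Asp — identical.
Codon 4: AAG Lys / AAG Lys — identical.
Codon 5: CCG Pro / CCC Pro — synonymous.
Nonsynonymous differences: 0 → same protein.

yes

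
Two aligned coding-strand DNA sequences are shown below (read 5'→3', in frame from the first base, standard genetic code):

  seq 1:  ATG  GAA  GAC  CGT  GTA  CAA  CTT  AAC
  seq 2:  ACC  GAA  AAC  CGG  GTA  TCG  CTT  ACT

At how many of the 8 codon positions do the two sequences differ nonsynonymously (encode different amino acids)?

Codon 1: ATG Met / ACC Thr — nonsynonymous.
Codon 2: GAA Glu / GAA Glu — identical.
Codon 3: GAC Asp / AAC Asn — nonsynonymous.
Codon 4: CGT Arg / CGG Arg — synonymous.
Codon 5: GTA Val / GTA Val — identical.
Codon 6: CAA Gln / TCG Ser — nonsynonymous.
Codon 7: CTT Leu / CTT Leu — identical.
Codon 8: AAC Asn / ACT Thr — nonsynonymous.
Nonsynonymous differences: 4.

4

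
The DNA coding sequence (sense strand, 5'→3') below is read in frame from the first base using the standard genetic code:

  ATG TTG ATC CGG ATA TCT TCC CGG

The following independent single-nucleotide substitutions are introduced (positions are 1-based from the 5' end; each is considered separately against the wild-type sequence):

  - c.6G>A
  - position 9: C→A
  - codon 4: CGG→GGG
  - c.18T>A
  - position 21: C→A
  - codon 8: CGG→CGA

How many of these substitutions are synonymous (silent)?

5

Codon 2: TTG (Leu) → TTA (Leu) — synonymous.
Codon 3: ATC (Ile) → ATA (Ile) — synonymous.
Codon 4: CGG (Arg) → GGG (Gly) — missense.
Codon 6: TCT (Ser) → TCA (Ser) — synonymous.
Codon 7: TCC (Ser) → TCA (Ser) — synonymous.
Codon 8: CGG (Arg) → CGA (Arg) — synonymous.
Synonymous: 5 of 6.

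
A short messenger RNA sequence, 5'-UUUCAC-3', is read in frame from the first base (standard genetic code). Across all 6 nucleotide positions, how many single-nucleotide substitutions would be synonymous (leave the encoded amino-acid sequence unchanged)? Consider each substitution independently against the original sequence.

Codon 1 (UUU, Phe): 1 synonymous substitution.
Codon 2 (CAC, His): 1 synonymous substitution.
Total: 1 + 1 = 2.

2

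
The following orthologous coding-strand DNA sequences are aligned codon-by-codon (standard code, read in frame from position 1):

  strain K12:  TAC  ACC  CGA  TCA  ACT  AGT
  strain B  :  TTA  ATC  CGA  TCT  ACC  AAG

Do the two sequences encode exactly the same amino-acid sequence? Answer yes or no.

Codon 1: TAC Tyr / TTA Leu — nonsynonymous.
Codon 2: ACC Thr / ATC Ile — nonsynonymous.
Codon 3: CGA Arg / CGA Arg — identical.
Codon 4: TCA Ser / TCT Ser — synonymous.
Codon 5: ACT Thr / ACC Thr — synonymous.
Codon 6: AGT Ser / AAG Lys — nonsynonymous.
Nonsynonymous differences: 3 → different protein.

no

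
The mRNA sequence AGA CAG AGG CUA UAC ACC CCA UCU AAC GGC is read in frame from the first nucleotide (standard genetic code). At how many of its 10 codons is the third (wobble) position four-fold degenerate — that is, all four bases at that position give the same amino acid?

Codon 1 AGA (Arg): third position 2-fold.
Codon 2 CAG (Gln): third position 2-fold.
Codon 3 AGG (Arg): third position 2-fold.
Codon 4 CUA (Leu): third position 4-fold.
Codon 5 UAC (Tyr): third position 2-fold.
Codon 6 ACC (Thr): third position 4-fold.
Codon 7 CCA (Pro): third position 4-fold.
Codon 8 UCU (Ser): third position 4-fold.
Codon 9 AAC (Asn): third position 2-fold.
Codon 10 GGC (Gly): third position 4-fold.
Four-fold degenerate third positions: 5.

5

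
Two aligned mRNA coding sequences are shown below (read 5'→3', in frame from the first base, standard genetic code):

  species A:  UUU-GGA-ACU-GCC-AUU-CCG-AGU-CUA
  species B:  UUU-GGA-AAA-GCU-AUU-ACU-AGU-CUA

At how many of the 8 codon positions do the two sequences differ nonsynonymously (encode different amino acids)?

Codon 1: UUU Phe / UUU Phe — identical.
Codon 2: GGA Gly / GGA Gly — identical.
Codon 3: ACU Thr / AAA Lys — nonsynonymous.
Codon 4: GCC Ala / GCU Ala — synonymous.
Codon 5: AUU Ile / AUU Ile — identical.
Codon 6: CCG Pro / ACU Thr — nonsynonymous.
Codon 7: AGU Ser / AGU Ser — identical.
Codon 8: CUA Leu / CUA Leu — identical.
Nonsynonymous differences: 2.

2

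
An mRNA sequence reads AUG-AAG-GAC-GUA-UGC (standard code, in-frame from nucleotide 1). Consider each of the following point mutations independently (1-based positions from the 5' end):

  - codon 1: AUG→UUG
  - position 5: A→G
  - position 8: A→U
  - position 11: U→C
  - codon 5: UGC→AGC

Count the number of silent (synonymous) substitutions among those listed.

Codon 1: AUG (Met) → UUG (Leu) — missense.
Codon 2: AAG (Lys) → AGG (Arg) — missense.
Codon 3: GAC (Asp) → GUC (Val) — missense.
Codon 4: GUA (Val) → GCA (Ala) — missense.
Codon 5: UGC (Cys) → AGC (Ser) — missense.
Synonymous: 0 of 5.

0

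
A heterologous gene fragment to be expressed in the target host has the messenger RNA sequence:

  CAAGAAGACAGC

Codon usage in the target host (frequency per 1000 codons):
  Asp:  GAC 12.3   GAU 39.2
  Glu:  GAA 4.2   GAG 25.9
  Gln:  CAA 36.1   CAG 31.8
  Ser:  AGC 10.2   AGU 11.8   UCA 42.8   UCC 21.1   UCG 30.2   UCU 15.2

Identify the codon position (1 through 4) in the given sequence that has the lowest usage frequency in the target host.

Codon 1 CAA (Gln): 36.1 per 1000.
Codon 2 GAA (Glu): 4.2 per 1000.
Codon 3 GAC (Asp): 12.3 per 1000.
Codon 4 AGC (Ser): 10.2 per 1000.
Lowest frequency is 4.2 at codon 2.

2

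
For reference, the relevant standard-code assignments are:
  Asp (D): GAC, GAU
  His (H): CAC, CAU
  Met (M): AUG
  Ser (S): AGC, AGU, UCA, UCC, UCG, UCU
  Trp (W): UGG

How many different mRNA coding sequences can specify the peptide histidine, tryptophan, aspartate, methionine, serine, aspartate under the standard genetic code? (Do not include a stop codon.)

His: 2 codons.
Trp: 1 codon.
Asp: 2 codons.
Met: 1 codon.
Ser: 6 codons.
Asp: 2 codons.
2 × 1 × 2 × 1 × 6 × 2 = 48.

48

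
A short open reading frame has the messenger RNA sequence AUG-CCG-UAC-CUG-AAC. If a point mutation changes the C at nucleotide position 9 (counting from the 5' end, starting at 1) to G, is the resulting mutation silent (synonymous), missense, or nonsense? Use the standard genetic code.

Position 9 falls in codon 3: UAC → Tyr.
After the substitution the codon is UAG → Stop.
The new codon is a stop codon, so this is a nonsense mutation.

nonsense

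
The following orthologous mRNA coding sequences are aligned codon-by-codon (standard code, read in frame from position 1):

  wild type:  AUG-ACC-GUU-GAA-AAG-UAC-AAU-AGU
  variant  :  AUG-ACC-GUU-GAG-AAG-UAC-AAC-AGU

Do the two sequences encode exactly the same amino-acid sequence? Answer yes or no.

yes

Codon 1: AUG Met / AUG Met — identical.
Codon 2: ACC Thr / ACC Thr — identical.
Codon 3: GUU Val / GUU Val — identical.
Codon 4: GAA Glu / GAG Glu — synonymous.
Codon 5: AAG Lys / AAG Lys — identical.
Codon 6: UAC Tyr / UAC Tyr — identical.
Codon 7: AAU Asn / AAC Asn — synonymous.
Codon 8: AGU Ser / AGU Ser — identical.
Nonsynonymous differences: 0 → same protein.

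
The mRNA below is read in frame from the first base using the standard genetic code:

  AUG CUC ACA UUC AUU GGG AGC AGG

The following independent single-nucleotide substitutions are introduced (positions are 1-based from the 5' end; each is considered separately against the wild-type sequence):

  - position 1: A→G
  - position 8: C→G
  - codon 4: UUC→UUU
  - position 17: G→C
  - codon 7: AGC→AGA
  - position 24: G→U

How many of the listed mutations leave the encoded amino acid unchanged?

Codon 1: AUG (Met) → GUG (Val) — missense.
Codon 3: ACA (Thr) → AGA (Arg) — missense.
Codon 4: UUC (Phe) → UUU (Phe) — synonymous.
Codon 6: GGG (Gly) → GCG (Ala) — missense.
Codon 7: AGC (Ser) → AGA (Arg) — missense.
Codon 8: AGG (Arg) → AGU (Ser) — missense.
Synonymous: 1 of 6.

1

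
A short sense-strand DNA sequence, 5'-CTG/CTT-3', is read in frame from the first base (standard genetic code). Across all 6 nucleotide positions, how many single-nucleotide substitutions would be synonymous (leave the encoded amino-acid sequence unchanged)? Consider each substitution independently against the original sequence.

Codon 1 (CTG, Leu): 4 synonymous substitutions.
Codon 2 (CTT, Leu): 3 synonymous substitutions.
Total: 4 + 3 = 7.

7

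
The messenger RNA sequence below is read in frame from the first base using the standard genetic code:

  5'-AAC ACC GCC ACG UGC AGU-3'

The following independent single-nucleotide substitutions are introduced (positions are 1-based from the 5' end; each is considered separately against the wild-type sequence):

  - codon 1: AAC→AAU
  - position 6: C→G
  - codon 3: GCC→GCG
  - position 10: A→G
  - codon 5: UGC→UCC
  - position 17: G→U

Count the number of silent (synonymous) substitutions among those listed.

Codon 1: AAC (Asn) → AAU (Asn) — synonymous.
Codon 2: ACC (Thr) → ACG (Thr) — synonymous.
Codon 3: GCC (Ala) → GCG (Ala) — synonymous.
Codon 4: ACG (Thr) → GCG (Ala) — missense.
Codon 5: UGC (Cys) → UCC (Ser) — missense.
Codon 6: AGU (Ser) → AUU (Ile) — missense.
Synonymous: 3 of 6.

3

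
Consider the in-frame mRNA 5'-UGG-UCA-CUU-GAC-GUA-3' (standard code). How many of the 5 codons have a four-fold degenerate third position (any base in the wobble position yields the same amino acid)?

3

Codon 1 UGG (Trp): third position 1-fold.
Codon 2 UCA (Ser): third position 4-fold.
Codon 3 CUU (Leu): third position 4-fold.
Codon 4 GAC (Asp): third position 2-fold.
Codon 5 GUA (Val): third position 4-fold.
Four-fold degenerate third positions: 3.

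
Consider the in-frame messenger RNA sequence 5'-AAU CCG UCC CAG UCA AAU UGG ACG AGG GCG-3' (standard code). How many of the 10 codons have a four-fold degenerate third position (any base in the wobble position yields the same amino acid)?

Codon 1 AAU (Asn): third position 2-fold.
Codon 2 CCG (Pro): third position 4-fold.
Codon 3 UCC (Ser): third position 4-fold.
Codon 4 CAG (Gln): third position 2-fold.
Codon 5 UCA (Ser): third position 4-fold.
Codon 6 AAU (Asn): third position 2-fold.
Codon 7 UGG (Trp): third position 1-fold.
Codon 8 ACG (Thr): third position 4-fold.
Codon 9 AGG (Arg): third position 2-fold.
Codon 10 GCG (Ala): third position 4-fold.
Four-fold degenerate third positions: 5.

5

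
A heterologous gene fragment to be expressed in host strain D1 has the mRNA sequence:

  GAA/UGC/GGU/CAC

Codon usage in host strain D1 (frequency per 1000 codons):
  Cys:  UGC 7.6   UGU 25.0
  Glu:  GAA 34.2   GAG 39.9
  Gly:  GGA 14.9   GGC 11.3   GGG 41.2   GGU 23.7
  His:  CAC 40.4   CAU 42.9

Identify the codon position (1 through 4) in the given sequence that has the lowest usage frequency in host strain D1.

Codon 1 GAA (Glu): 34.2 per 1000.
Codon 2 UGC (Cys): 7.6 per 1000.
Codon 3 GGU (Gly): 23.7 per 1000.
Codon 4 CAC (His): 40.4 per 1000.
Lowest frequency is 7.6 at codon 2.

2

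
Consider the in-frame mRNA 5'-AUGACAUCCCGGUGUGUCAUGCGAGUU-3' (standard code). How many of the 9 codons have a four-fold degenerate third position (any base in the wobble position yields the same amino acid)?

Codon 1 AUG (Met): third position 1-fold.
Codon 2 ACA (Thr): third position 4-fold.
Codon 3 UCC (Ser): third position 4-fold.
Codon 4 CGG (Arg): third position 4-fold.
Codon 5 UGU (Cys): third position 2-fold.
Codon 6 GUC (Val): third position 4-fold.
Codon 7 AUG (Met): third position 1-fold.
Codon 8 CGA (Arg): third position 4-fold.
Codon 9 GUU (Val): third position 4-fold.
Four-fold degenerate third positions: 6.

6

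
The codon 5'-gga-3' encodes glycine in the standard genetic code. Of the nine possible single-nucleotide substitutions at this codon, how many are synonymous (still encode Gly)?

Position 1: none → 0 synonymous.
Position 2: none → 0 synonymous.
Position 3: GGU, GGC, GGG → 3 synonymous.
Total: 0 + 0 + 3 = 3.

3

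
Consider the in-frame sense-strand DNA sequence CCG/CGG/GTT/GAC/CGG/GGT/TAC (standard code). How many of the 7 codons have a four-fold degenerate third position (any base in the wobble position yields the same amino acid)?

Codon 1 CCG (Pro): third position 4-fold.
Codon 2 CGG (Arg): third position 4-fold.
Codon 3 GTT (Val): third position 4-fold.
Codon 4 GAC (Asp): third position 2-fold.
Codon 5 CGG (Arg): third position 4-fold.
Codon 6 GGT (Gly): third position 4-fold.
Codon 7 TAC (Tyr): third position 2-fold.
Four-fold degenerate third positions: 5.

5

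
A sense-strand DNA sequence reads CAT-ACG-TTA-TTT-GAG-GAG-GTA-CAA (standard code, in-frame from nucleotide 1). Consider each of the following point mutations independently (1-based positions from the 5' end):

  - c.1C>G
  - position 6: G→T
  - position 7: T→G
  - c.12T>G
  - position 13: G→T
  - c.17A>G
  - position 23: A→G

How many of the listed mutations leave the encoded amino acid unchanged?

Codon 1: CAT (His) → GAT (Asp) — missense.
Codon 2: ACG (Thr) → ACT (Thr) — synonymous.
Codon 3: TTA (Leu) → GTA (Val) — missense.
Codon 4: TTT (Phe) → TTG (Leu) — missense.
Codon 5: GAG (Glu) → TAG (Stop) — nonsense.
Codon 6: GAG (Glu) → GGG (Gly) — missense.
Codon 8: CAA (Gln) → CGA (Arg) — missense.
Synonymous: 1 of 7.

1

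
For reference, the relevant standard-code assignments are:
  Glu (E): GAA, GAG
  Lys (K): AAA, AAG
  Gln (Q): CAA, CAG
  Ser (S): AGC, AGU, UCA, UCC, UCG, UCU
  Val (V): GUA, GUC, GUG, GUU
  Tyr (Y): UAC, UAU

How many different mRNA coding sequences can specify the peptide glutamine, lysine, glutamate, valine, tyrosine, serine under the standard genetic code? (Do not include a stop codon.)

Gln: 2 codons.
Lys: 2 codons.
Glu: 2 codons.
Val: 4 codons.
Tyr: 2 codons.
Ser: 6 codons.
2 × 2 × 2 × 4 × 2 × 6 = 384.

384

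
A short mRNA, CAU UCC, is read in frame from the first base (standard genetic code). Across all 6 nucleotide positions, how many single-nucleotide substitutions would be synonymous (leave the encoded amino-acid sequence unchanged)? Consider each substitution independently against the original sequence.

4

Codon 1 (CAU, His): 1 synonymous substitution.
Codon 2 (UCC, Ser): 3 synonymous substitutions.
Total: 1 + 3 = 4.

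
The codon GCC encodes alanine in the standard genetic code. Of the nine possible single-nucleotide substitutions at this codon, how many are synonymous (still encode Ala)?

3

Position 1: none → 0 synonymous.
Position 2: none → 0 synonymous.
Position 3: GCU, GCA, GCG → 3 synonymous.
Total: 0 + 0 + 3 = 3.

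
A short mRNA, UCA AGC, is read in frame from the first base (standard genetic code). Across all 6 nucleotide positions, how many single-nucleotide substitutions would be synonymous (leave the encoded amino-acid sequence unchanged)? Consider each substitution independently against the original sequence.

4

Codon 1 (UCA, Ser): 3 synonymous substitutions.
Codon 2 (AGC, Ser): 1 synonymous substitution.
Total: 3 + 1 = 4.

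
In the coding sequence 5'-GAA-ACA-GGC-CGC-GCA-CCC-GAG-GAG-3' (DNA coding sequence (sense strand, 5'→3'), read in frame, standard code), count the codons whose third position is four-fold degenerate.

5

Codon 1 GAA (Glu): third position 2-fold.
Codon 2 ACA (Thr): third position 4-fold.
Codon 3 GGC (Gly): third position 4-fold.
Codon 4 CGC (Arg): third position 4-fold.
Codon 5 GCA (Ala): third position 4-fold.
Codon 6 CCC (Pro): third position 4-fold.
Codon 7 GAG (Glu): third position 2-fold.
Codon 8 GAG (Glu): third position 2-fold.
Four-fold degenerate third positions: 5.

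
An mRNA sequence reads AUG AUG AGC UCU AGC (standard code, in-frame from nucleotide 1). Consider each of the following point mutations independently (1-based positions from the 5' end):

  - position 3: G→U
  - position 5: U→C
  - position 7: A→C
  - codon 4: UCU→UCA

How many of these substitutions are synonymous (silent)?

Codon 1: AUG (Met) → AUU (Ile) — missense.
Codon 2: AUG (Met) → ACG (Thr) — missense.
Codon 3: AGC (Ser) → CGC (Arg) — missense.
Codon 4: UCU (Ser) → UCA (Ser) — synonymous.
Synonymous: 1 of 4.

1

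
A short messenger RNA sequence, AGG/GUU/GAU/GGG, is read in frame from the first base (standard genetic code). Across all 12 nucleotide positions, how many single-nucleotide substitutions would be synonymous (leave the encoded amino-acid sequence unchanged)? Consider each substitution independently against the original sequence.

9

Codon 1 (AGG, Arg): 2 synonymous substitutions.
Codon 2 (GUU, Val): 3 synonymous substitutions.
Codon 3 (GAU, Asp): 1 synonymous substitution.
Codon 4 (GGG, Gly): 3 synonymous substitutions.
Total: 2 + 3 + 1 + 3 = 9.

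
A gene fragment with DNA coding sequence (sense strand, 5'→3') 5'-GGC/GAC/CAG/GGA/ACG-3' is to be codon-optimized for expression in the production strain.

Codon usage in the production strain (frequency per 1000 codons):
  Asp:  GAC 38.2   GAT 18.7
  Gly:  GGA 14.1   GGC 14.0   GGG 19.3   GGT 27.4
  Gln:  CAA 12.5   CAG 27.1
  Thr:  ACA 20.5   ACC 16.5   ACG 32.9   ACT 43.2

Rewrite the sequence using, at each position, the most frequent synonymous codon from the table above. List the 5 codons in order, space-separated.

Codon 1 (Gly): best is GGT at 27.4.
Codon 2 (Asp): best is GAC at 38.2.
Codon 3 (Gln): best is CAG at 27.1.
Codon 4 (Gly): best is GGT at 27.4.
Codon 5 (Thr): best is ACT at 43.2.

GGT GAC CAG GGT ACT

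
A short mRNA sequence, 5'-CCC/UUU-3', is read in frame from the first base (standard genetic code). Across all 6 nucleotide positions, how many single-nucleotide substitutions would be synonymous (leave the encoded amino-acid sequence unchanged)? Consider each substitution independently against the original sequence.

Codon 1 (CCC, Pro): 3 synonymous substitutions.
Codon 2 (UUU, Phe): 1 synonymous substitution.
Total: 3 + 1 = 4.

4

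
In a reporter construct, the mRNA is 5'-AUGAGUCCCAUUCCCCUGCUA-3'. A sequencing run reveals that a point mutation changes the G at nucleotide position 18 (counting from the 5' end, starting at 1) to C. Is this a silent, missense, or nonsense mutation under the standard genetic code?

silent

Position 18 falls in codon 6: CUG → Leu.
After the substitution the codon is CUC → Leu.
Both encode Leu, so the change is synonymous.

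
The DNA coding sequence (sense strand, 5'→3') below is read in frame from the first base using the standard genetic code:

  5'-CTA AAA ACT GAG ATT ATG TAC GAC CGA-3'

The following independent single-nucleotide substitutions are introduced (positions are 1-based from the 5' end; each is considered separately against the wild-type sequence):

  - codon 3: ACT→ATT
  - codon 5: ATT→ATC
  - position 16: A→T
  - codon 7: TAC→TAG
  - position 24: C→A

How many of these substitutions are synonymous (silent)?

1

Codon 3: ACT (Thr) → ATT (Ile) — missense.
Codon 5: ATT (Ile) → ATC (Ile) — synonymous.
Codon 6: ATG (Met) → TTG (Leu) — missense.
Codon 7: TAC (Tyr) → TAG (Stop) — nonsense.
Codon 8: GAC (Asp) → GAA (Glu) — missense.
Synonymous: 1 of 5.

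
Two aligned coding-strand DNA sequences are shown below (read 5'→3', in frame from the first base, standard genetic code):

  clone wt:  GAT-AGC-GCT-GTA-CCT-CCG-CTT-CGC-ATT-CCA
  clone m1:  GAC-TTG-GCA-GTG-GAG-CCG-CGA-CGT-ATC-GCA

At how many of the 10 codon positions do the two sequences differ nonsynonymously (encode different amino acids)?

Codon 1: GAT Asp / GAC Asp — synonymous.
Codon 2: AGC Ser / TTG Leu — nonsynonymous.
Codon 3: GCT Ala / GCA Ala — synonymous.
Codon 4: GTA Val / GTG Val — synonymous.
Codon 5: CCT Pro / GAG Glu — nonsynonymous.
Codon 6: CCG Pro / CCG Pro — identical.
Codon 7: CTT Leu / CGA Arg — nonsynonymous.
Codon 8: CGC Arg / CGT Arg — synonymous.
Codon 9: ATT Ile / ATC Ile — synonymous.
Codon 10: CCA Pro / GCA Ala — nonsynonymous.
Nonsynonymous differences: 4.

4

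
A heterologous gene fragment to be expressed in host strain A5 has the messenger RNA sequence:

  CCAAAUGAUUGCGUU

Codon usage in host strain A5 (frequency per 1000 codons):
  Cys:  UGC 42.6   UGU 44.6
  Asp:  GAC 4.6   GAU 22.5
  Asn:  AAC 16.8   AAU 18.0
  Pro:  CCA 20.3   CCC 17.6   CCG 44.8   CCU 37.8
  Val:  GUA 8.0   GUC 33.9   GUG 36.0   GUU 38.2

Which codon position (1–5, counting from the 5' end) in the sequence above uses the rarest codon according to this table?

Codon 1 CCA (Pro): 20.3 per 1000.
Codon 2 AAU (Asn): 18.0 per 1000.
Codon 3 GAU (Asp): 22.5 per 1000.
Codon 4 UGC (Cys): 42.6 per 1000.
Codon 5 GUU (Val): 38.2 per 1000.
Lowest frequency is 18.0 at codon 2.

2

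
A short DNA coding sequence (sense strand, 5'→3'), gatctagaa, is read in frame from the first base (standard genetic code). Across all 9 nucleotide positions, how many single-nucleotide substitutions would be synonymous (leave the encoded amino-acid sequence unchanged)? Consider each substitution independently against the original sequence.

6

Codon 1 (GAT, Asp): 1 synonymous substitution.
Codon 2 (CTA, Leu): 4 synonymous substitutions.
Codon 3 (GAA, Glu): 1 synonymous substitution.
Total: 1 + 4 + 1 = 6.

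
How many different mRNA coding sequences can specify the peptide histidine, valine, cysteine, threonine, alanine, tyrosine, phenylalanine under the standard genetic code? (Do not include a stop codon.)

His: 2 codons.
Val: 4 codons.
Cys: 2 codons.
Thr: 4 codons.
Ala: 4 codons.
Tyr: 2 codons.
Phe: 2 codons.
2 × 4 × 2 × 4 × 4 × 2 × 2 = 1024.

1024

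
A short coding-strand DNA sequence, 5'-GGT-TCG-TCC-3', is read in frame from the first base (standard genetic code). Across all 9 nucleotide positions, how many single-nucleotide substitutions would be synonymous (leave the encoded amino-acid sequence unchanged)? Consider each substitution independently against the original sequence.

9

Codon 1 (GGT, Gly): 3 synonymous substitutions.
Codon 2 (TCG, Ser): 3 synonymous substitutions.
Codon 3 (TCC, Ser): 3 synonymous substitutions.
Total: 3 + 3 + 3 = 9.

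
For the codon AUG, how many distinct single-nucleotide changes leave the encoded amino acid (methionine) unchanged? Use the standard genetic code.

Position 1: none → 0 synonymous.
Position 2: none → 0 synonymous.
Position 3: none → 0 synonymous.
Total: 0 + 0 + 0 = 0.

0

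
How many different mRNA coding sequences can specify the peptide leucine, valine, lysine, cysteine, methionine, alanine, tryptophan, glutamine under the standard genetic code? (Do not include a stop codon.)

768

Leu: 6 codons.
Val: 4 codons.
Lys: 2 codons.
Cys: 2 codons.
Met: 1 codon.
Ala: 4 codons.
Trp: 1 codon.
Gln: 2 codons.
6 × 4 × 2 × 2 × 1 × 4 × 1 × 2 = 768.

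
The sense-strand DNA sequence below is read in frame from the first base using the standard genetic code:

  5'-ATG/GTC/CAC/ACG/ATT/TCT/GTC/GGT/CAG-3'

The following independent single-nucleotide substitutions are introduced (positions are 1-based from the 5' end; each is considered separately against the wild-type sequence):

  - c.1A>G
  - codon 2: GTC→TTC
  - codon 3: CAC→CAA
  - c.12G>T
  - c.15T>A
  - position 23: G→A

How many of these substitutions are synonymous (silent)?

Codon 1: ATG (Met) → GTG (Val) — missense.
Codon 2: GTC (Val) → TTC (Phe) — missense.
Codon 3: CAC (His) → CAA (Gln) — missense.
Codon 4: ACG (Thr) → ACT (Thr) — synonymous.
Codon 5: ATT (Ile) → ATA (Ile) — synonymous.
Codon 8: GGT (Gly) → GAT (Asp) — missense.
Synonymous: 2 of 6.

2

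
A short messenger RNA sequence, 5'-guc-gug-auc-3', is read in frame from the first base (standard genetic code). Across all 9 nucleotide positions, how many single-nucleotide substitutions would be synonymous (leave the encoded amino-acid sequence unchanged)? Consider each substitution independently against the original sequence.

Codon 1 (GUC, Val): 3 synonymous substitutions.
Codon 2 (GUG, Val): 3 synonymous substitutions.
Codon 3 (AUC, Ile): 2 synonymous substitutions.
Total: 3 + 3 + 2 = 8.

8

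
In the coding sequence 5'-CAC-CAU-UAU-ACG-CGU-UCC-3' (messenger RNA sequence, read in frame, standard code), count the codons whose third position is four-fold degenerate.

Codon 1 CAC (His): third position 2-fold.
Codon 2 CAU (His): third position 2-fold.
Codon 3 UAU (Tyr): third position 2-fold.
Codon 4 ACG (Thr): third position 4-fold.
Codon 5 CGU (Arg): third position 4-fold.
Codon 6 UCC (Ser): third position 4-fold.
Four-fold degenerate third positions: 3.

3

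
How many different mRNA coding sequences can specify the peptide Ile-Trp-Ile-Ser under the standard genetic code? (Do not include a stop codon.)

Ile: 3 codons.
Trp: 1 codon.
Ile: 3 codons.
Ser: 6 codons.
3 × 1 × 3 × 6 = 54.

54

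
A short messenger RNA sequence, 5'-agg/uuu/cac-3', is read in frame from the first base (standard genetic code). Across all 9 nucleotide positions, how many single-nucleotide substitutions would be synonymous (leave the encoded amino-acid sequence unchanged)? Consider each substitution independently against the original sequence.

4

Codon 1 (AGG, Arg): 2 synonymous substitutions.
Codon 2 (UUU, Phe): 1 synonymous substitution.
Codon 3 (CAC, His): 1 synonymous substitution.
Total: 2 + 1 + 1 = 4.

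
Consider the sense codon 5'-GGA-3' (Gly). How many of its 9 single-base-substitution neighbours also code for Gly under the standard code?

3

Position 1: none → 0 synonymous.
Position 2: none → 0 synonymous.
Position 3: GGU, GGC, GGG → 3 synonymous.
Total: 0 + 0 + 3 = 3.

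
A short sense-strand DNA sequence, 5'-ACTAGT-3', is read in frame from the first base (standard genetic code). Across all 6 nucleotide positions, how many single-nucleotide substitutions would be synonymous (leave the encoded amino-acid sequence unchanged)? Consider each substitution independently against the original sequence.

4

Codon 1 (ACT, Thr): 3 synonymous substitutions.
Codon 2 (AGT, Ser): 1 synonymous substitution.
Total: 3 + 1 = 4.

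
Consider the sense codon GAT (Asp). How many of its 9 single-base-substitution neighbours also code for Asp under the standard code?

1

Position 1: none → 0 synonymous.
Position 2: none → 0 synonymous.
Position 3: GAC → 1 synonymous.
Total: 0 + 0 + 1 = 1.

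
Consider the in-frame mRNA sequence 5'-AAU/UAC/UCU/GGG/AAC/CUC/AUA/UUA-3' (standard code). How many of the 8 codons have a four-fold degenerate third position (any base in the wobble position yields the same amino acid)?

3

Codon 1 AAU (Asn): third position 2-fold.
Codon 2 UAC (Tyr): third position 2-fold.
Codon 3 UCU (Ser): third position 4-fold.
Codon 4 GGG (Gly): third position 4-fold.
Codon 5 AAC (Asn): third position 2-fold.
Codon 6 CUC (Leu): third position 4-fold.
Codon 7 AUA (Ile): third position 3-fold.
Codon 8 UUA (Leu): third position 2-fold.
Four-fold degenerate third positions: 3.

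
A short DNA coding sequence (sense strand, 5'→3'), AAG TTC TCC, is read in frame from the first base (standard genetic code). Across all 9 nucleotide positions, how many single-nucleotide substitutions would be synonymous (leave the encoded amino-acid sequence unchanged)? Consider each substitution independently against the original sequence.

Codon 1 (AAG, Lys): 1 synonymous substitution.
Codon 2 (TTC, Phe): 1 synonymous substitution.
Codon 3 (TCC, Ser): 3 synonymous substitutions.
Total: 1 + 1 + 3 = 5.

5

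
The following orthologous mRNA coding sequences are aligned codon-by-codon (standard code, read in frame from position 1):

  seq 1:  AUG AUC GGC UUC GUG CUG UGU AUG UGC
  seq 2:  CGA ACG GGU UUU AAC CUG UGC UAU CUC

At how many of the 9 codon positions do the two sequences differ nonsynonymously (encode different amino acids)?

Codon 1: AUG Met / CGA Arg — nonsynonymous.
Codon 2: AUC Ile / ACG Thr — nonsynonymous.
Codon 3: GGC Gly / GGU Gly — synonymous.
Codon 4: UUC Phe / UUU Phe — synonymous.
Codon 5: GUG Val / AAC Asn — nonsynonymous.
Codon 6: CUG Leu / CUG Leu — identical.
Codon 7: UGU Cys / UGC Cys — synonymous.
Codon 8: AUG Met / UAU Tyr — nonsynonymous.
Codon 9: UGC Cys / CUC Leu — nonsynonymous.
Nonsynonymous differences: 5.

5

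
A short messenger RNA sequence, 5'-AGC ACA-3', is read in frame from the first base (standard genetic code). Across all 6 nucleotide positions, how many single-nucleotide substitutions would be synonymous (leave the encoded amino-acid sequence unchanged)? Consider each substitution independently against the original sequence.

4

Codon 1 (AGC, Ser): 1 synonymous substitution.
Codon 2 (ACA, Thr): 3 synonymous substitutions.
Total: 1 + 3 = 4.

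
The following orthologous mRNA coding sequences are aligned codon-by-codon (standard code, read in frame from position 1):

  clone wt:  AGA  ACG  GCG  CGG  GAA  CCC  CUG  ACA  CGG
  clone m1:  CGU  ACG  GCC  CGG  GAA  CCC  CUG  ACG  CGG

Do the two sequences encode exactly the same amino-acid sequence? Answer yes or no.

Codon 1: AGA Arg / CGU Arg — synonymous.
Codon 2: ACG Thr / ACG Thr — identical.
Codon 3: GCG Ala / GCC Ala — synonymous.
Codon 4: CGG Arg / CGG Arg — identical.
Codon 5: GAA Glu / GAA Glu — identical.
Codon 6: CCC Pro / CCC Pro — identical.
Codon 7: CUG Leu / CUG Leu — identical.
Codon 8: ACA Thr / ACG Thr — synonymous.
Codon 9: CGG Arg / CGG Arg — identical.
Nonsynonymous differences: 0 → same protein.

yes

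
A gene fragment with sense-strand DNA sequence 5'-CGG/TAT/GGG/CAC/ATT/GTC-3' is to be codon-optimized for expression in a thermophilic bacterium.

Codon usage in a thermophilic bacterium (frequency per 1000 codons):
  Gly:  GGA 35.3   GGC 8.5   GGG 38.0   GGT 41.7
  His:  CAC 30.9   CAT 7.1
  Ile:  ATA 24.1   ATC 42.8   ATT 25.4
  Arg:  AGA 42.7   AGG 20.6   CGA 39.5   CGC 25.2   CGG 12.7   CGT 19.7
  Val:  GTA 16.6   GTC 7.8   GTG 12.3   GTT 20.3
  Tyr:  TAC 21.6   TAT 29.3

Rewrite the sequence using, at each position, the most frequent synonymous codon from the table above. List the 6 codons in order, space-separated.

AGA TAT GGT CAC ATC GTT

Codon 1 (Arg): best is AGA at 42.7.
Codon 2 (Tyr): best is TAT at 29.3.
Codon 3 (Gly): best is GGT at 41.7.
Codon 4 (His): best is CAC at 30.9.
Codon 5 (Ile): best is ATC at 42.8.
Codon 6 (Val): best is GTT at 20.3.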